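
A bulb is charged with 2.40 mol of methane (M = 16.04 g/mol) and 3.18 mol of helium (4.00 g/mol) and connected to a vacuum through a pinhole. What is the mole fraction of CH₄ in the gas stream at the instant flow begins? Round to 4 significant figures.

0.2737

The effusion rate of species i is ∝ p_i/√M_i ∝ n_i/√M_i.
So x_CH₄ in the escaping gas = (n_CH₄/√M_CH₄) / Σ(n_i/√M_i)
= (2.40/√16.04) / (2.40/√16.04 + 3.18/√4.00) = 0.5993/(0.5993 + 1.590) = 0.2737.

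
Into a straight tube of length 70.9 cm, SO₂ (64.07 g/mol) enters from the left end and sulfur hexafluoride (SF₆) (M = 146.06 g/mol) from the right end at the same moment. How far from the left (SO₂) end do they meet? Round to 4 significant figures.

42.65 cm

Graham's law gives d_SO₂/d_SF₆ = rate_SO₂/rate_SF₆ = √(M_SF₆/M_SO₂) = √(146.06/64.07) = 1.510.
With d_SO₂ + d_SF₆ = 70.9 cm, d_SF₆ = 70.9/(1 + 1.510) = 28.25 cm.
d_SO₂ = 70.9 − 28.25 = 42.65 cm.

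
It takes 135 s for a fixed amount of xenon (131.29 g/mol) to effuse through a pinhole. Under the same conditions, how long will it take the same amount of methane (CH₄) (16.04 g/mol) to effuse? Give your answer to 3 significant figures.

Since effusion rate ∝ 1/√M, t_CH₄/t_Xe = √(M_CH₄/M_Xe) = √(16.04/131.29) = √0.1222 = 0.3495.
So the time for CH₄ is 135 × 0.3495 = 47.2 s.

47.2 s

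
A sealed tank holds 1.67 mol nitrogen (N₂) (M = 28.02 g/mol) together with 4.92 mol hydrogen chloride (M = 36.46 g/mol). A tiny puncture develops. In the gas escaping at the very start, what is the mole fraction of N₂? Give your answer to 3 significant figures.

Rate_i ∝ x_i/√M_i (Graham's law weighted by mole fraction), so the effusate composition follows n_i/√M_i.
Mole fraction of N₂ in the effusate = (n_N₂/√M_N₂) / (n_N₂/√M_N₂ + n_HCl/√M_HCl)
= (1.67/√28.02) / (1.67/√28.02 + 4.92/√36.46) = 0.3155/(0.3155 + 0.8148) = 0.279.

0.279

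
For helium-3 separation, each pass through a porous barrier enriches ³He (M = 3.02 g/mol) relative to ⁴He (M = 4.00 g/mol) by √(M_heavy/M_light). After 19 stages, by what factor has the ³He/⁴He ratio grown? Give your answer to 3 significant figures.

Overall factor = α^19 with α = √(4.00/3.02), i.e. (4.00/3.02)^(19/2).
= 1.32450^(19/2) = 14.4.

14.4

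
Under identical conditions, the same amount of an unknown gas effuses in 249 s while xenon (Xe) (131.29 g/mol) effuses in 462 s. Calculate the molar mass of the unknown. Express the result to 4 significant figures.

38.14 g/mol

From Graham's law, t_X/t_Xe = √(M_X/M_Xe).
249/462 = 0.5390 = √(M_X/131.29)
M_X = 131.29 × 0.5390² = 131.29 × 0.2905 = 38.14 g/mol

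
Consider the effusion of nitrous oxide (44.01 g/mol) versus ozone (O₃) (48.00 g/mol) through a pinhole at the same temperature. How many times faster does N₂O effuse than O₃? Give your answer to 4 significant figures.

Since effusion rate ∝ 1/√M, rate_N₂O/rate_O₃ = √(M_O₃/M_N₂O) = √(48.00/44.01) = √1.091 = 1.044.

1.044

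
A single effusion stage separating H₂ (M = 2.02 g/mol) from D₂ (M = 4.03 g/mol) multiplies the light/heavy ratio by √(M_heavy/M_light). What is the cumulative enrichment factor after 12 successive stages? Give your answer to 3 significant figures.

63.1

Each stage multiplies the ratio by α = √(4.03/2.02), so after 12 stages the overall factor is α^12 = (4.03/2.02)^(12/2).
= 1.99505^6 = 63.1.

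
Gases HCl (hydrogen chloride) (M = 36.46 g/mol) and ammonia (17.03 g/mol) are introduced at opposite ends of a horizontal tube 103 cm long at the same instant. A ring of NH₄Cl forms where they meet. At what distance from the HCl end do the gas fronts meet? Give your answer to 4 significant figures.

41.82 cm

The fronts meet when d_HCl + d_NH₃ = L with d_HCl/d_NH₃ = √(M_NH₃/M_HCl) (Graham's law). Here √(M_NH₃/M_HCl) = √(17.03/36.46) = 0.6834.
With d_HCl + d_NH₃ = 103 cm, d_NH₃ = 103/(1 + 0.6834) = 61.18 cm.
d_HCl = 103 − 61.18 = 41.82 cm.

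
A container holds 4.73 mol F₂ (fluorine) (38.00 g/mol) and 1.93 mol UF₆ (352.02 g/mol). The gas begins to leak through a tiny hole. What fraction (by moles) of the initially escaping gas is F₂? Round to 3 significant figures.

Each component's effusion rate ∝ (its partial pressure)·(1/√M) ∝ n_i/√M_i.
So x_F₂ in the escaping gas = (n_F₂/√M_F₂) / Σ(n_i/√M_i)
= (4.73/√38.00) / (4.73/√38.00 + 1.93/√352.02) = 0.7673/(0.7673 + 0.1029) = 0.882.

0.882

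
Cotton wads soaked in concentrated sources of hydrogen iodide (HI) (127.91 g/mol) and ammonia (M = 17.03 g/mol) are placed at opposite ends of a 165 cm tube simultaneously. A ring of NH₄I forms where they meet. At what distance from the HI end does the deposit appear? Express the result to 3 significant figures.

44.1 cm

In equal time, each gas travels a distance ∝ its rate ∝ 1/√M, so d_HI/d_NH₃ = √(M_NH₃/M_HI) = √(17.03/127.91) = 0.3649.
With d_HI + d_NH₃ = 165 cm, d_NH₃ = 165/(1 + 0.3649) = 120.9 cm.
d_HI = 165 − 120.9 = 44.1 cm.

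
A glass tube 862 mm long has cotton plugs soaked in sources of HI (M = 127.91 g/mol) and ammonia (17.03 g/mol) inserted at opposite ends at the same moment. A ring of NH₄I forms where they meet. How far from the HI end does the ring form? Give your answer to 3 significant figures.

230 mm

Distances travelled in equal time are proportional to diffusion rates, so d_HI/d_NH₃ = √(M_NH₃/M_HI) = √(17.03/127.91) = 0.3649.
With d_HI + d_NH₃ = 862 mm, d_NH₃ = 862/(1 + 0.3649) = 631.6 mm.
d_HI = 862 − 631.6 = 230 mm.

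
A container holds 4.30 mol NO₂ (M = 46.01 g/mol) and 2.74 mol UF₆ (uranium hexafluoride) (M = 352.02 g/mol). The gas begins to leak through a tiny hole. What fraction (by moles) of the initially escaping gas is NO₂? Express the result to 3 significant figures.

0.813

The effusion rate of species i is ∝ p_i/√M_i ∝ n_i/√M_i.
So x_NO₂ in the escaping gas = (n_NO₂/√M_NO₂) / Σ(n_i/√M_i)
= (4.30/√46.01) / (4.30/√46.01 + 2.74/√352.02) = 0.6339/(0.6339 + 0.1460) = 0.813.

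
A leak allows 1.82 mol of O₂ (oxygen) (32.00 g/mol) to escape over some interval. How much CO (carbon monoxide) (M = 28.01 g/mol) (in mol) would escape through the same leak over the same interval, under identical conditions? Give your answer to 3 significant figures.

1.95 mol

From Graham's law, rate_CO/rate_O₂ = √(M_O₂/M_CO) = √(32.00/28.01) = √1.142 = 1.069.
So the amount for CO is 1.82 × 1.069 = 1.95 mol.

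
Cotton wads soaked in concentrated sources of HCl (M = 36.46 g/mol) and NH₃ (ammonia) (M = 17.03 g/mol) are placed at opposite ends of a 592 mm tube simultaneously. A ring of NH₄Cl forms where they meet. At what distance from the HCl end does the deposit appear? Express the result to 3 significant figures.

240 mm

Graham's law gives d_HCl/d_NH₃ = rate_HCl/rate_NH₃ = √(M_NH₃/M_HCl) = √(17.03/36.46) = 0.6834.
With d_HCl + d_NH₃ = 592 mm, d_NH₃ = 592/(1 + 0.6834) = 351.7 mm.
d_HCl = 592 − 351.7 = 240 mm.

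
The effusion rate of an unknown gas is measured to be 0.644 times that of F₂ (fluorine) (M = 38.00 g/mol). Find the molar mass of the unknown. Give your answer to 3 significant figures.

91.6 g/mol

From Graham's law, rate_X/rate_F₂ = √(M_F₂/M_X).
0.644 = √(38.00/M_X)
M_X = 38.00 / 0.644² = 38.00 / 0.4147 = 91.6 g/mol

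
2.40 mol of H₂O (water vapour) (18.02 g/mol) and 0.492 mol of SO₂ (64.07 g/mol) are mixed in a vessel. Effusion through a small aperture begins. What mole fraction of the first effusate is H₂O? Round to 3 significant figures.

0.902

The effusion rate of species i is ∝ p_i/√M_i ∝ n_i/√M_i.
Mole fraction of H₂O in the effusate = (n_H₂O/√M_H₂O) / (n_H₂O/√M_H₂O + n_SO₂/√M_SO₂)
= (2.40/√18.02) / (2.40/√18.02 + 0.492/√64.07) = 0.5654/(0.5654 + 0.06147) = 0.902.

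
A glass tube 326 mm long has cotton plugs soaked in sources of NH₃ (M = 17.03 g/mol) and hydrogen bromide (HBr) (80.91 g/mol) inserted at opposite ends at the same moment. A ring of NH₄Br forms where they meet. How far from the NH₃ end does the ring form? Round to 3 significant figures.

The fronts meet when d_NH₃ + d_HBr = L with d_NH₃/d_HBr = √(M_HBr/M_NH₃) (Graham's law). Here √(M_HBr/M_NH₃) = √(80.91/17.03) = 2.180.
With d_NH₃ + d_HBr = 326 mm, d_HBr = 326/(1 + 2.180) = 102.5 mm.
d_NH₃ = 326 − 102.5 = 223 mm.

223 mm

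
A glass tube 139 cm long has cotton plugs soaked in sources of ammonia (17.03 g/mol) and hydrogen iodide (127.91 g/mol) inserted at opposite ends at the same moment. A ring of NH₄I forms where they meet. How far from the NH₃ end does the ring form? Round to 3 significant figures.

102 cm

Graham's law gives d_NH₃/d_HI = rate_NH₃/rate_HI = √(M_HI/M_NH₃) = √(127.91/17.03) = 2.741.
With d_NH₃ + d_HI = 139 cm, d_HI = 139/(1 + 2.741) = 37.16 cm.
d_NH₃ = 139 − 37.16 = 102 cm.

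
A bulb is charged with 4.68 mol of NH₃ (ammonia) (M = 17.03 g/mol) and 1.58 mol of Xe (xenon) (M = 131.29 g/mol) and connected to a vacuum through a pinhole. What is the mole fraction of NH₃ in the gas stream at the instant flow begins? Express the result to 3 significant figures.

Effusion rate of each component ∝ n_i/√M_i (partial pressure × 1/√M).
Mole fraction of NH₃ in the effusate = (n_NH₃/√M_NH₃) / (n_NH₃/√M_NH₃ + n_Xe/√M_Xe)
= (4.68/√17.03) / (4.68/√17.03 + 1.58/√131.29) = 1.134/(1.134 + 0.1379) = 0.892.

0.892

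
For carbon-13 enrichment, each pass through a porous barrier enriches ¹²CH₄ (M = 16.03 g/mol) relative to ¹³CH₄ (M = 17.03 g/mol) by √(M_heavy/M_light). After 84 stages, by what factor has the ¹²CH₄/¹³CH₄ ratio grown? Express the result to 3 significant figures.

After 84 stages the ratio has grown by (√(17.03/16.03))^84 = (17.03/16.03)^(84/2).
= 1.06238^42 = 12.7.

12.7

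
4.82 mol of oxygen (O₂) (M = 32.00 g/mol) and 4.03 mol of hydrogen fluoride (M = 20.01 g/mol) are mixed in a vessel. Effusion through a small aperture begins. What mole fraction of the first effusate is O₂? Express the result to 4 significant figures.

0.4861

The effusion rate of species i is ∝ p_i/√M_i ∝ n_i/√M_i.
x_O₂(eff) = (n_O₂/√M_O₂) / (n_O₂/√M_O₂ + n_HF/√M_HF)
= (4.82/√32.00) / (4.82/√32.00 + 4.03/√20.01) = 0.8521/(0.8521 + 0.9009) = 0.4861.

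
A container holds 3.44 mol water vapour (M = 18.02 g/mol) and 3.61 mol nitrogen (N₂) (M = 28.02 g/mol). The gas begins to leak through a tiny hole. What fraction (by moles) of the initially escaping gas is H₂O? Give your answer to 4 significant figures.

0.5430

Rate_i ∝ x_i/√M_i (Graham's law weighted by mole fraction), so the effusate composition follows n_i/√M_i.
Mole fraction of H₂O in the effusate = (n_H₂O/√M_H₂O) / (n_H₂O/√M_H₂O + n_N₂/√M_N₂)
= (3.44/√18.02) / (3.44/√18.02 + 3.61/√28.02) = 0.8104/(0.8104 + 0.6820) = 0.5430.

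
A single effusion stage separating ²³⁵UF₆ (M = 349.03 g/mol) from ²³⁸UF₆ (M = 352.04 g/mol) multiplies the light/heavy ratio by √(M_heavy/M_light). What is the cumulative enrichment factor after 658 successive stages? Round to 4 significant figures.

After 658 stages the ratio has grown by (√(352.04/349.03))^658 = (352.04/349.03)^(658/2).
= 1.00862^329 = 16.86.

16.86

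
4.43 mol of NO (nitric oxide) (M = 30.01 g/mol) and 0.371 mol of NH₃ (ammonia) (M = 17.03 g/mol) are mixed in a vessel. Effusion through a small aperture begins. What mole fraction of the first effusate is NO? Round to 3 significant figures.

0.900

Rate_i ∝ x_i/√M_i (Graham's law weighted by mole fraction), so the effusate composition follows n_i/√M_i.
So x_NO in the escaping gas = (n_NO/√M_NO) / Σ(n_i/√M_i)
= (4.43/√30.01) / (4.43/√30.01 + 0.371/√17.03) = 0.8087/(0.8087 + 0.08990) = 0.900.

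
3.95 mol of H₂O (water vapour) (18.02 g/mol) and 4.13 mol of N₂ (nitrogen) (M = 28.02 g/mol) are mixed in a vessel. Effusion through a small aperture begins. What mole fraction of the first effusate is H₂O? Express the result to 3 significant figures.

Effusion rate of each component ∝ n_i/√M_i (partial pressure × 1/√M).
Mole fraction of H₂O in the effusate = (n_H₂O/√M_H₂O) / (n_H₂O/√M_H₂O + n_N₂/√M_N₂)
= (3.95/√18.02) / (3.95/√18.02 + 4.13/√28.02) = 0.9305/(0.9305 + 0.7802) = 0.544.

0.544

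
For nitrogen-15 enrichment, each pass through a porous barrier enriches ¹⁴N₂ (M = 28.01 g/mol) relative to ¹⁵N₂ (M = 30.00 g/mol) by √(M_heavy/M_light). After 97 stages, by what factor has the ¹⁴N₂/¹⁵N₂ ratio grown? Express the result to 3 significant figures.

27.9

After 97 stages the ratio has grown by (√(30.00/28.01))^97 = (30.00/28.01)^(97/2).
= 1.07105^(97/2) = 27.9.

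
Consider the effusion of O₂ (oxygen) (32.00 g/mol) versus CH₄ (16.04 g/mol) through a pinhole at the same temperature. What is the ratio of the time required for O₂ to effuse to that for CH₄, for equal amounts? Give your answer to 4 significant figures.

1.412

Graham's law gives t_O₂/t_CH₄ = √(M_O₂/M_CH₄) = √(32.00/16.04) = √1.995 = 1.412.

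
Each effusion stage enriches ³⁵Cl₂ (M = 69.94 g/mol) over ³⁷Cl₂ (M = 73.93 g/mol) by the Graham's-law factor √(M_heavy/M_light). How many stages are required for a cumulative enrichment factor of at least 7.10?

With α = √(73.93/69.94) per stage, ln α = ½ ln(1.05705) = 0.02774.
Need α^N ≥ 7.10 ⇒ N ≥ ln(7.10) / ln α = 1.960 / 0.02774 = 70.66.
Minimum whole number of stages: N = 71.

71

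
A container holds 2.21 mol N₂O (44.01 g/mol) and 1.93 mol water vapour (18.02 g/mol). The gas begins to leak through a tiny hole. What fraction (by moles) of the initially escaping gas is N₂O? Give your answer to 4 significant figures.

Rate_i ∝ x_i/√M_i (Graham's law weighted by mole fraction), so the effusate composition follows n_i/√M_i.
x_N₂O(eff) = (n_N₂O/√M_N₂O) / (n_N₂O/√M_N₂O + n_H₂O/√M_H₂O)
= (2.21/√44.01) / (2.21/√44.01 + 1.93/√18.02) = 0.3331/(0.3331 + 0.4547) = 0.4229.

0.4229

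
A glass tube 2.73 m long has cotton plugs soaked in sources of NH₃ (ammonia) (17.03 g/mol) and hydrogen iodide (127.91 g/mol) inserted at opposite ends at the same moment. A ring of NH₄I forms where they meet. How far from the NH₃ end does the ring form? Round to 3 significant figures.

The fronts meet when d_NH₃ + d_HI = L with d_NH₃/d_HI = √(M_HI/M_NH₃) (Graham's law). Here √(M_HI/M_NH₃) = √(127.91/17.03) = 2.741.
With d_NH₃ + d_HI = 2.73 m, d_HI = 2.73/(1 + 2.741) = 0.7298 m.
d_NH₃ = 2.73 − 0.7298 = 2.00 m.

2.00 m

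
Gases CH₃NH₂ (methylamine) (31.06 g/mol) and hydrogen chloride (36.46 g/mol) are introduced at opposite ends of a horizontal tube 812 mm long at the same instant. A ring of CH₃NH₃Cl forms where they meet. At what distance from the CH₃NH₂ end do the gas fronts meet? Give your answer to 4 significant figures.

The fronts meet when d_CH₃NH₂ + d_HCl = L with d_CH₃NH₂/d_HCl = √(M_HCl/M_CH₃NH₂) (Graham's law). Here √(M_HCl/M_CH₃NH₂) = √(36.46/31.06) = 1.083.
With d_CH₃NH₂ + d_HCl = 812 mm, d_HCl = 812/(1 + 1.083) = 389.7 mm.
d_CH₃NH₂ = 812 − 389.7 = 422.3 mm.

422.3 mm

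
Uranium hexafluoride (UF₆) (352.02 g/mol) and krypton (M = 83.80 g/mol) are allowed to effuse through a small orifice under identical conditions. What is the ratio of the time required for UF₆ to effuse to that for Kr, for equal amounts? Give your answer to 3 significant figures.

2.05

From Graham's law, t_UF₆/t_Kr = √(M_UF₆/M_Kr) = √(352.02/83.80) = √4.201 = 2.05.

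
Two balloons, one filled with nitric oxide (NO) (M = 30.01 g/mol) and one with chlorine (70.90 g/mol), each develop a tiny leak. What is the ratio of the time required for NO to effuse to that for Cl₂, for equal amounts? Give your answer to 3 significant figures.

Using Graham's law: t_NO/t_Cl₂ = √(M_NO/M_Cl₂) = √(30.01/70.90) = √0.4233 = 0.651.

0.651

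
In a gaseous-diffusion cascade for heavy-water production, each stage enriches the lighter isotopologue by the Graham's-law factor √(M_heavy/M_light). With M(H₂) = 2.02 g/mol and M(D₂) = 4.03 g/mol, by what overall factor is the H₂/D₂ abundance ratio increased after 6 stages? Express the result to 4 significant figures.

7.941

Overall factor = α^6 with α = √(4.03/2.02), i.e. (4.03/2.02)^(6/2).
= 1.99505^3 = 7.941.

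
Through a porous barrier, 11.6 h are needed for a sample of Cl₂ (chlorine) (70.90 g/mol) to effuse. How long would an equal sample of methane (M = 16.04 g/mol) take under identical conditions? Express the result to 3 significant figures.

By Graham's law, t_CH₄/t_Cl₂ = √(M_CH₄/M_Cl₂) = √(16.04/70.90) = √0.2262 = 0.4756.
So the time for CH₄ is 11.6 × 0.4756 = 5.52 h.

5.52 h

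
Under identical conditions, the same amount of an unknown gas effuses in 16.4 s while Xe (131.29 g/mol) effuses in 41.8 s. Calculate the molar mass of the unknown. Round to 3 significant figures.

By Graham's law, t_X/t_Xe = √(M_X/M_Xe).
16.4/41.8 = 0.3923 = √(M_X/131.29)
M_X = 131.29 × 0.3923² = 131.29 × 0.1539 = 20.2 g/mol

20.2 g/mol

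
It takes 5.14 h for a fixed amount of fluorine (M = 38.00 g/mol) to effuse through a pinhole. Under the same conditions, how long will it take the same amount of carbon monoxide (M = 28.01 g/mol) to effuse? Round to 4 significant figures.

From Graham's law, t_CO/t_F₂ = √(M_CO/M_F₂) = √(28.01/38.00) = √0.7371 = 0.8585.
So the time for CO is 5.14 × 0.8585 = 4.413 h.

4.413 h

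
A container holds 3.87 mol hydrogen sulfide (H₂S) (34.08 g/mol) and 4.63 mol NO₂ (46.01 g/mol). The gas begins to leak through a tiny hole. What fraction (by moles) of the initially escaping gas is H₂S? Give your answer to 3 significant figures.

Each component's effusion rate ∝ (its partial pressure)·(1/√M) ∝ n_i/√M_i.
Mole fraction of H₂S in the effusate = (n_H₂S/√M_H₂S) / (n_H₂S/√M_H₂S + n_NO₂/√M_NO₂)
= (3.87/√34.08) / (3.87/√34.08 + 4.63/√46.01) = 0.6629/(0.6629 + 0.6826) = 0.493.

0.493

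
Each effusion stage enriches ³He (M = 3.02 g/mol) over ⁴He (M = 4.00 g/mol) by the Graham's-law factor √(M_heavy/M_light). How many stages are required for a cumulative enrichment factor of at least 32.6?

With α = √(4.00/3.02) per stage, ln α = ½ ln(1.32450) = 0.1405.
Need α^N ≥ 32.6 ⇒ N ≥ ln(32.6) / ln α = 3.484 / 0.1405 = 24.80.
So at least 25 stages are needed.

25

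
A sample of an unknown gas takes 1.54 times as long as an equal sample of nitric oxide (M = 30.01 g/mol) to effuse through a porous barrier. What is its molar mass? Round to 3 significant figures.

From Graham's law, t_X/t_NO = √(M_X/M_NO).
1.54 = √(M_X/30.01)
M_X = 30.01 × 1.54² = 30.01 × 2.372 = 71.2 g/mol

71.2 g/mol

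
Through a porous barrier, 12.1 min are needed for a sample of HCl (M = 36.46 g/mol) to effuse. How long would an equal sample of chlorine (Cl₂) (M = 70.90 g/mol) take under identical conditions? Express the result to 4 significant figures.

Since effusion rate ∝ 1/√M, t_Cl₂/t_HCl = √(M_Cl₂/M_HCl) = √(70.90/36.46) = √1.945 = 1.394.
So the time for Cl₂ is 12.1 × 1.394 = 16.87 min.

16.87 min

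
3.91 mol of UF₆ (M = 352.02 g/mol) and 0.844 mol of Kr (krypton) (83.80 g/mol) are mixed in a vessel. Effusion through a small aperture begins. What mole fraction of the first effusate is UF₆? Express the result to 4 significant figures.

Each component's effusion rate ∝ (its partial pressure)·(1/√M) ∝ n_i/√M_i.
So x_UF₆ in the escaping gas = (n_UF₆/√M_UF₆) / Σ(n_i/√M_i)
= (3.91/√352.02) / (3.91/√352.02 + 0.844/√83.80) = 0.2084/(0.2084 + 0.09220) = 0.6933.

0.6933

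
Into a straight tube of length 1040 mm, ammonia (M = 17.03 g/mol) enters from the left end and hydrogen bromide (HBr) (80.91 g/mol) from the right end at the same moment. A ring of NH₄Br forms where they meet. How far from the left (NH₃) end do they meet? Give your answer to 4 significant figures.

Distances travelled in equal time are proportional to diffusion rates, so d_NH₃/d_HBr = √(M_HBr/M_NH₃) = √(80.91/17.03) = 2.180.
With d_NH₃ + d_HBr = 1040 mm, d_HBr = 1040/(1 + 2.180) = 327.1 mm.
d_NH₃ = 1040 − 327.1 = 712.9 mm.

712.9 mm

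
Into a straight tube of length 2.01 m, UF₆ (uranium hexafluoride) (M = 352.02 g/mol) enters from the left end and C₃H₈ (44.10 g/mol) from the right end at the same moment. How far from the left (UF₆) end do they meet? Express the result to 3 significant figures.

0.525 m

Distances travelled in equal time are proportional to diffusion rates, so d_UF₆/d_C₃H₈ = √(M_C₃H₈/M_UF₆) = √(44.10/352.02) = 0.3539.
With d_UF₆ + d_C₃H₈ = 2.01 m, d_C₃H₈ = 2.01/(1 + 0.3539) = 1.485 m.
d_UF₆ = 2.01 − 1.485 = 0.525 m.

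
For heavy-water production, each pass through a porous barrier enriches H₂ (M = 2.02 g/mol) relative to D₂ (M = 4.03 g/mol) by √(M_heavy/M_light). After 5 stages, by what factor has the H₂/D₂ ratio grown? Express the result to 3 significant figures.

Each stage multiplies the ratio by α = √(4.03/2.02), so after 5 stages the overall factor is α^5 = (4.03/2.02)^(5/2).
= 1.99505^(5/2) = 5.62.

5.62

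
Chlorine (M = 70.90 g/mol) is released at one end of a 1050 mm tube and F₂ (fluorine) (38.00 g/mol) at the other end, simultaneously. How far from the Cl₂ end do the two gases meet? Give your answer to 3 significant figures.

444 mm

Graham's law gives d_Cl₂/d_F₂ = rate_Cl₂/rate_F₂ = √(M_F₂/M_Cl₂) = √(38.00/70.90) = 0.7321.
With d_Cl₂ + d_F₂ = 1050 mm, d_F₂ = 1050/(1 + 0.7321) = 606.2 mm.
d_Cl₂ = 1050 − 606.2 = 444 mm.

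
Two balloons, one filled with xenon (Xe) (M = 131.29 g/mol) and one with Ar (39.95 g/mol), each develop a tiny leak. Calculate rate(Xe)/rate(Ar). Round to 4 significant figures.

Since effusion rate ∝ 1/√M, rate_Xe/rate_Ar = √(M_Ar/M_Xe) = √(39.95/131.29) = √0.3043 = 0.5516.

0.5516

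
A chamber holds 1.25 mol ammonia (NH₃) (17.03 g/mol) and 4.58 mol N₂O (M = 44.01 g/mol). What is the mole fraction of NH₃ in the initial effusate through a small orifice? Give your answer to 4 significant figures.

The effusion rate of species i is ∝ p_i/√M_i ∝ n_i/√M_i.
x_NH₃(eff) = (n_NH₃/√M_NH₃) / (n_NH₃/√M_NH₃ + n_N₂O/√M_N₂O)
= (1.25/√17.03) / (1.25/√17.03 + 4.58/√44.01) = 0.3029/(0.3029 + 0.6904) = 0.3050.

0.3050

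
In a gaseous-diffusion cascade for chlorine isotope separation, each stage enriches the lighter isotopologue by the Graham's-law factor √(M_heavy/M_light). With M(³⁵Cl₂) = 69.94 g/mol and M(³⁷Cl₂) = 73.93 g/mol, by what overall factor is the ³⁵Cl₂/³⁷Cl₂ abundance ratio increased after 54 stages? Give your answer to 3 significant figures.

4.47

Each stage multiplies the ratio by α = √(73.93/69.94), so after 54 stages the overall factor is α^54 = (73.93/69.94)^(54/2).
= 1.05705^27 = 4.47.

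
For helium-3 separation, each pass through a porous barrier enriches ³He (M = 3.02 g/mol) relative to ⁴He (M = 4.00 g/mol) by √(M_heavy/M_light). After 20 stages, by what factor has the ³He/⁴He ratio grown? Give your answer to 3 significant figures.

Overall factor = α^20 with α = √(4.00/3.02), i.e. (4.00/3.02)^(20/2).
= 1.32450^10 = 16.6.

16.6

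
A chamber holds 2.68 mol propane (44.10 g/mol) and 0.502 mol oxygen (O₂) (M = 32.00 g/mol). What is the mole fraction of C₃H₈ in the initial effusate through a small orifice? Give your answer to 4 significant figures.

0.8197

The effusion rate of species i is ∝ p_i/√M_i ∝ n_i/√M_i.
So x_C₃H₈ in the escaping gas = (n_C₃H₈/√M_C₃H₈) / Σ(n_i/√M_i)
= (2.68/√44.10) / (2.68/√44.10 + 0.502/√32.00) = 0.4036/(0.4036 + 0.08874) = 0.8197.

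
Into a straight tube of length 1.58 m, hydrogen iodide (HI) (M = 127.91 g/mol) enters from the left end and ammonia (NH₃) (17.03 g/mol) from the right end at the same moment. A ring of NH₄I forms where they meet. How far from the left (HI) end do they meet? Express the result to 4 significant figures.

In equal time, each gas travels a distance ∝ its rate ∝ 1/√M, so d_HI/d_NH₃ = √(M_NH₃/M_HI) = √(17.03/127.91) = 0.3649.
With d_HI + d_NH₃ = 1.58 m, d_NH₃ = 1.58/(1 + 0.3649) = 1.158 m.
d_HI = 1.58 − 1.158 = 0.4224 m.

0.4224 m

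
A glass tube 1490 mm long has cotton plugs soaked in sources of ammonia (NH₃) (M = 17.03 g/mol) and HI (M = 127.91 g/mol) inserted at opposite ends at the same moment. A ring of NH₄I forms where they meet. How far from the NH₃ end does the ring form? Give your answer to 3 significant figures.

The fronts meet when d_NH₃ + d_HI = L with d_NH₃/d_HI = √(M_HI/M_NH₃) (Graham's law). Here √(M_HI/M_NH₃) = √(127.91/17.03) = 2.741.
With d_NH₃ + d_HI = 1490 mm, d_HI = 1490/(1 + 2.741) = 398.3 mm.
d_NH₃ = 1490 − 398.3 = 1090 mm.

1090 mm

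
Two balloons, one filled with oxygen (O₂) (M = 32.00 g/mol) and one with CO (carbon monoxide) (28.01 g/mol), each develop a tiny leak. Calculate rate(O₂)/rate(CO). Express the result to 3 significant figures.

Using Graham's law: rate_O₂/rate_CO = √(M_CO/M_O₂) = √(28.01/32.00) = √0.8753 = 0.936.

0.936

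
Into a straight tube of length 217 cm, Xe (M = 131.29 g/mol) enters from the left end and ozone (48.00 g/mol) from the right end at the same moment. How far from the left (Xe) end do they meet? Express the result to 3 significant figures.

81.8 cm

In equal time, each gas travels a distance ∝ its rate ∝ 1/√M, so d_Xe/d_O₃ = √(M_O₃/M_Xe) = √(48.00/131.29) = 0.6047.
With d_Xe + d_O₃ = 217 cm, d_O₃ = 217/(1 + 0.6047) = 135.2 cm.
d_Xe = 217 − 135.2 = 81.8 cm.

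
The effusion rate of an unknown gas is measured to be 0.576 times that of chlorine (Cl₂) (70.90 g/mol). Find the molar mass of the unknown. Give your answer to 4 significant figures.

From Graham's law, rate_X/rate_Cl₂ = √(M_Cl₂/M_X).
0.576 = √(70.90/M_X)
M_X = 70.90 / 0.576² = 70.90 / 0.3318 = 213.7 g/mol

213.7 g/mol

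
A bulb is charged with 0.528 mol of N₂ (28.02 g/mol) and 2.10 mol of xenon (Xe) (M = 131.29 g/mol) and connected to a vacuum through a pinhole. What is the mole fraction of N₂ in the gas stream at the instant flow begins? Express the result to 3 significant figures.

0.352

Effusion rate of each component ∝ n_i/√M_i (partial pressure × 1/√M).
x_N₂(eff) = (n_N₂/√M_N₂) / (n_N₂/√M_N₂ + n_Xe/√M_Xe)
= (0.528/√28.02) / (0.528/√28.02 + 2.10/√131.29) = 0.09975/(0.09975 + 0.1833) = 0.352.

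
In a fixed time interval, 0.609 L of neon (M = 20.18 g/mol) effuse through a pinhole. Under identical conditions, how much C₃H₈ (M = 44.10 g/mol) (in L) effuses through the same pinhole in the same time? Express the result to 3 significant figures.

Using Graham's law: rate_C₃H₈/rate_Ne = √(M_Ne/M_C₃H₈) = √(20.18/44.10) = √0.4576 = 0.6765.
So the volume for C₃H₈ is 0.609 × 0.6765 = 0.412 L.

0.412 L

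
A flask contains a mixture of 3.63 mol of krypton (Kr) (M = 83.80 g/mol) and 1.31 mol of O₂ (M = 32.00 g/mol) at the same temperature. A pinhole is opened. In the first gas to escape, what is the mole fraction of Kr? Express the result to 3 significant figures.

0.631

Effusion rate of each component ∝ n_i/√M_i (partial pressure × 1/√M).
Mole fraction of Kr in the effusate = (n_Kr/√M_Kr) / (n_Kr/√M_Kr + n_O₂/√M_O₂)
= (3.63/√83.80) / (3.63/√83.80 + 1.31/√32.00) = 0.3965/(0.3965 + 0.2316) = 0.631.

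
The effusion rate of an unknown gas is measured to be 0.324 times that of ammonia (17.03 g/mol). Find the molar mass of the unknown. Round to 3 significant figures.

162 g/mol

By Graham's law, rate_X/rate_NH₃ = √(M_NH₃/M_X).
0.324 = √(17.03/M_X)
M_X = 17.03 / 0.324² = 17.03 / 0.1050 = 162 g/mol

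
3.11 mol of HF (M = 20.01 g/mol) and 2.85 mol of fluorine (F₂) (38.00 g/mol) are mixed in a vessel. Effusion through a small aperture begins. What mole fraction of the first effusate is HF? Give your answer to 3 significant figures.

0.601

The effusion rate of species i is ∝ p_i/√M_i ∝ n_i/√M_i.
So x_HF in the escaping gas = (n_HF/√M_HF) / Σ(n_i/√M_i)
= (3.11/√20.01) / (3.11/√20.01 + 2.85/√38.00) = 0.6952/(0.6952 + 0.4623) = 0.601.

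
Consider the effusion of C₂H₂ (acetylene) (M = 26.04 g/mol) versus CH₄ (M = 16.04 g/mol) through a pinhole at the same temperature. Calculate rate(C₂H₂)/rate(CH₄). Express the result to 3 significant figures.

0.785

Graham's law gives rate_C₂H₂/rate_CH₄ = √(M_CH₄/M_C₂H₂) = √(16.04/26.04) = √0.6160 = 0.785.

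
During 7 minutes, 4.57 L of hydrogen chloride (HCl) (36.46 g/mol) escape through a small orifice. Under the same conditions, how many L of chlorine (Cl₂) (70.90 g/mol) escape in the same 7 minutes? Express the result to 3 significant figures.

Graham's law gives rate_Cl₂/rate_HCl = √(M_HCl/M_Cl₂) = √(36.46/70.90) = √0.5142 = 0.7171.
So the volume for Cl₂ is 4.57 × 0.7171 = 3.28 L.

3.28 L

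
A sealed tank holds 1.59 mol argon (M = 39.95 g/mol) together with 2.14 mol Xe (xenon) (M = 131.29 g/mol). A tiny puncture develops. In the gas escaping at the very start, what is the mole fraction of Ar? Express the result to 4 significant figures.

0.5739

The effusion rate of species i is ∝ p_i/√M_i ∝ n_i/√M_i.
Mole fraction of Ar in the effusate = (n_Ar/√M_Ar) / (n_Ar/√M_Ar + n_Xe/√M_Xe)
= (1.59/√39.95) / (1.59/√39.95 + 2.14/√131.29) = 0.2516/(0.2516 + 0.1868) = 0.5739.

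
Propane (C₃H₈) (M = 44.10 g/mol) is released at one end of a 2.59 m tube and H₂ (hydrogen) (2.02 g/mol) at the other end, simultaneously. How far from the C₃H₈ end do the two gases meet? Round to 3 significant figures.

In equal time, each gas travels a distance ∝ its rate ∝ 1/√M, so d_C₃H₈/d_H₂ = √(M_H₂/M_C₃H₈) = √(2.02/44.10) = 0.2140.
With d_C₃H₈ + d_H₂ = 2.59 m, d_H₂ = 2.59/(1 + 0.2140) = 2.133 m.
d_C₃H₈ = 2.59 − 2.133 = 0.457 m.

0.457 m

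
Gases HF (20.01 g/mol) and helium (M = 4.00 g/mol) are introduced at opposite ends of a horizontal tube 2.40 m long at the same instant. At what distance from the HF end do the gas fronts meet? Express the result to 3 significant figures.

0.742 m

Graham's law gives d_HF/d_He = rate_HF/rate_He = √(M_He/M_HF) = √(4.00/20.01) = 0.4471.
With d_HF + d_He = 2.40 m, d_He = 2.40/(1 + 0.4471) = 1.658 m.
d_HF = 2.40 − 1.658 = 0.742 m.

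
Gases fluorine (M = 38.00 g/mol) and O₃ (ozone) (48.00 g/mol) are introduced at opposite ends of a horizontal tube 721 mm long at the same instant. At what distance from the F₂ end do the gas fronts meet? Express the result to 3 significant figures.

382 mm

Distances travelled in equal time are proportional to diffusion rates, so d_F₂/d_O₃ = √(M_O₃/M_F₂) = √(48.00/38.00) = 1.124.
With d_F₂ + d_O₃ = 721 mm, d_O₃ = 721/(1 + 1.124) = 339.5 mm.
d_F₂ = 721 − 339.5 = 382 mm.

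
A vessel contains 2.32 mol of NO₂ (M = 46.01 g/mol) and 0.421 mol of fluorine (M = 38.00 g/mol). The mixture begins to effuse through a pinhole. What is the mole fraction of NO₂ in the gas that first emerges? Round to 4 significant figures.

0.8336

Rate_i ∝ x_i/√M_i (Graham's law weighted by mole fraction), so the effusate composition follows n_i/√M_i.
Mole fraction of NO₂ in the effusate = (n_NO₂/√M_NO₂) / (n_NO₂/√M_NO₂ + n_F₂/√M_F₂)
= (2.32/√46.01) / (2.32/√46.01 + 0.421/√38.00) = 0.3420/(0.3420 + 0.06830) = 0.8336.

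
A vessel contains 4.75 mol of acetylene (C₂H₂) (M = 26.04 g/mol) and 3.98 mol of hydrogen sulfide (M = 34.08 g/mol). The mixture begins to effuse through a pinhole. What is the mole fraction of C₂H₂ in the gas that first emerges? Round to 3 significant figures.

0.577

Each component's effusion rate ∝ (its partial pressure)·(1/√M) ∝ n_i/√M_i.
Mole fraction of C₂H₂ in the effusate = (n_C₂H₂/√M_C₂H₂) / (n_C₂H₂/√M_C₂H₂ + n_H₂S/√M_H₂S)
= (4.75/√26.04) / (4.75/√26.04 + 3.98/√34.08) = 0.9308/(0.9308 + 0.6818) = 0.577.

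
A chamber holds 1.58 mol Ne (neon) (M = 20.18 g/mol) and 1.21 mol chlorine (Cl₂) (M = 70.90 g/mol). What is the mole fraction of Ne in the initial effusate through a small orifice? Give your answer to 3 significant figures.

0.710

Rate_i ∝ x_i/√M_i (Graham's law weighted by mole fraction), so the effusate composition follows n_i/√M_i.
Mole fraction of Ne in the effusate = (n_Ne/√M_Ne) / (n_Ne/√M_Ne + n_Cl₂/√M_Cl₂)
= (1.58/√20.18) / (1.58/√20.18 + 1.21/√70.90) = 0.3517/(0.3517 + 0.1437) = 0.710.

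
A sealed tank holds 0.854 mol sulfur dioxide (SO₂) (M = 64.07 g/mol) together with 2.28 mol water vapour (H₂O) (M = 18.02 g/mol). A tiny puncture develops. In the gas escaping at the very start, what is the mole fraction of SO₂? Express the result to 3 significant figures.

0.166

Each component's effusion rate ∝ (its partial pressure)·(1/√M) ∝ n_i/√M_i.
x_SO₂(eff) = (n_SO₂/√M_SO₂) / (n_SO₂/√M_SO₂ + n_H₂O/√M_H₂O)
= (0.854/√64.07) / (0.854/√64.07 + 2.28/√18.02) = 0.1067/(0.1067 + 0.5371) = 0.166.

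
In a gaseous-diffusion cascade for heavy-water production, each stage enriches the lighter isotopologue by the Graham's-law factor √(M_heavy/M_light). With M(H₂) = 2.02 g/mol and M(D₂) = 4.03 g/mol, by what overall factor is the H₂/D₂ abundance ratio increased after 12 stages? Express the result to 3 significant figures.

63.1

Each stage multiplies the ratio by α = √(4.03/2.02), so after 12 stages the overall factor is α^12 = (4.03/2.02)^(12/2).
= 1.99505^6 = 63.1.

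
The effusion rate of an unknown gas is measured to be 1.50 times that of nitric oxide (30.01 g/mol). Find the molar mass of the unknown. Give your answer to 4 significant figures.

Since effusion rate ∝ 1/√M, rate_X/rate_NO = √(M_NO/M_X).
1.50 = √(30.01/M_X)
M_X = 30.01 / 1.50² = 30.01 / 2.250 = 13.34 g/mol

13.34 g/mol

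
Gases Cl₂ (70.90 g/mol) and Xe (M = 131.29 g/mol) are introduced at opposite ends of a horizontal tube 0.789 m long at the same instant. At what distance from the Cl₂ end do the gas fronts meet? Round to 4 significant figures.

The fronts meet when d_Cl₂ + d_Xe = L with d_Cl₂/d_Xe = √(M_Xe/M_Cl₂) (Graham's law). Here √(M_Xe/M_Cl₂) = √(131.29/70.90) = 1.361.
With d_Cl₂ + d_Xe = 0.789 m, d_Xe = 0.789/(1 + 1.361) = 0.3342 m.
d_Cl₂ = 0.789 − 0.3342 = 0.4548 m.

0.4548 m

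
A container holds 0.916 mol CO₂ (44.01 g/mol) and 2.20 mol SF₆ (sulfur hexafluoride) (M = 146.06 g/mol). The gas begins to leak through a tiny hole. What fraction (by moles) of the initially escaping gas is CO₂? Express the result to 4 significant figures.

0.4313

The effusion rate of species i is ∝ p_i/√M_i ∝ n_i/√M_i.
Mole fraction of CO₂ in the effusate = (n_CO₂/√M_CO₂) / (n_CO₂/√M_CO₂ + n_SF₆/√M_SF₆)
= (0.916/√44.01) / (0.916/√44.01 + 2.20/√146.06) = 0.1381/(0.1381 + 0.1820) = 0.4313.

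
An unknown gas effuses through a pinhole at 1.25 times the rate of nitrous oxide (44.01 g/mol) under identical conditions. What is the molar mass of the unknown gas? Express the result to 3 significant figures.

28.2 g/mol

Using Graham's law: rate_X/rate_N₂O = √(M_N₂O/M_X).
1.25 = √(44.01/M_X)
M_X = 44.01 / 1.25² = 44.01 / 1.562 = 28.2 g/mol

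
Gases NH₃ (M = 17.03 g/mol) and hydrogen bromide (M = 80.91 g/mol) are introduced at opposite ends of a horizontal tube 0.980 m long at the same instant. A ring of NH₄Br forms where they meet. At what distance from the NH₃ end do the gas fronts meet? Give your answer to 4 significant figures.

0.6718 m

The fronts meet when d_NH₃ + d_HBr = L with d_NH₃/d_HBr = √(M_HBr/M_NH₃) (Graham's law). Here √(M_HBr/M_NH₃) = √(80.91/17.03) = 2.180.
With d_NH₃ + d_HBr = 0.980 m, d_HBr = 0.980/(1 + 2.180) = 0.3082 m.
d_NH₃ = 0.980 − 0.3082 = 0.6718 m.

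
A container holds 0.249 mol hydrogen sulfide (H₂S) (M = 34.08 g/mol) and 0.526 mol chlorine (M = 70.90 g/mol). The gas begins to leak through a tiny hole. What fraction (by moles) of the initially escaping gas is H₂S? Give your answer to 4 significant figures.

0.4057

The effusion rate of species i is ∝ p_i/√M_i ∝ n_i/√M_i.
So x_H₂S in the escaping gas = (n_H₂S/√M_H₂S) / Σ(n_i/√M_i)
= (0.249/√34.08) / (0.249/√34.08 + 0.526/√70.90) = 0.04265/(0.04265 + 0.06247) = 0.4057.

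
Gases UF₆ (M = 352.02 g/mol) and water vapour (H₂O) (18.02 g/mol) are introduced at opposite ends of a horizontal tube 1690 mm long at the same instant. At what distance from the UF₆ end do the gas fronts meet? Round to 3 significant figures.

Distances travelled in equal time are proportional to diffusion rates, so d_UF₆/d_H₂O = √(M_H₂O/M_UF₆) = √(18.02/352.02) = 0.2263.
With d_UF₆ + d_H₂O = 1690 mm, d_H₂O = 1690/(1 + 0.2263) = 1378 mm.
d_UF₆ = 1690 − 1378 = 312 mm.

312 mm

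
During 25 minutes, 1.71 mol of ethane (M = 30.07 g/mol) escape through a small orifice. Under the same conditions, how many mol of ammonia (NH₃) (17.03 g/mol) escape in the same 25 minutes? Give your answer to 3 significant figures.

Using Graham's law: rate_NH₃/rate_C₂H₆ = √(M_C₂H₆/M_NH₃) = √(30.07/17.03) = √1.766 = 1.329.
So the amount for NH₃ is 1.71 × 1.329 = 2.27 mol.

2.27 mol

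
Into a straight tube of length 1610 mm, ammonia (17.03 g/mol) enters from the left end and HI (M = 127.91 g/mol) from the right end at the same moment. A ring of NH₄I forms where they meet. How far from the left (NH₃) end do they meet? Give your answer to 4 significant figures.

Graham's law gives d_NH₃/d_HI = rate_NH₃/rate_HI = √(M_HI/M_NH₃) = √(127.91/17.03) = 2.741.
With d_NH₃ + d_HI = 1610 mm, d_HI = 1610/(1 + 2.741) = 430.4 mm.
d_NH₃ = 1610 − 430.4 = 1180 mm.

1180 mm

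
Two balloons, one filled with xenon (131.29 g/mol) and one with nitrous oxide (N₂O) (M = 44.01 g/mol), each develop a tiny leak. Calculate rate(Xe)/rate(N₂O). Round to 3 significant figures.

0.579

By Graham's law, rate_Xe/rate_N₂O = √(M_N₂O/M_Xe) = √(44.01/131.29) = √0.3352 = 0.579.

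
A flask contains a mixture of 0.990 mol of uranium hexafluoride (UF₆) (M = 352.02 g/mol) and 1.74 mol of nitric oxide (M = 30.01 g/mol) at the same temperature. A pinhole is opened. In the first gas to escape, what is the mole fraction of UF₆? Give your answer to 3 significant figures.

0.142

Each component's effusion rate ∝ (its partial pressure)·(1/√M) ∝ n_i/√M_i.
Mole fraction of UF₆ in the effusate = (n_UF₆/√M_UF₆) / (n_UF₆/√M_UF₆ + n_NO/√M_NO)
= (0.990/√352.02) / (0.990/√352.02 + 1.74/√30.01) = 0.05277/(0.05277 + 0.3176) = 0.142.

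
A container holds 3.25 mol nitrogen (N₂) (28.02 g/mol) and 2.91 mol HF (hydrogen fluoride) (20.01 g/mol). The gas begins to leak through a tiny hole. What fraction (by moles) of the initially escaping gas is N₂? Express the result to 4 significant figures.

0.4855

Effusion rate of each component ∝ n_i/√M_i (partial pressure × 1/√M).
Mole fraction of N₂ in the effusate = (n_N₂/√M_N₂) / (n_N₂/√M_N₂ + n_HF/√M_HF)
= (3.25/√28.02) / (3.25/√28.02 + 2.91/√20.01) = 0.6140/(0.6140 + 0.6505) = 0.4855.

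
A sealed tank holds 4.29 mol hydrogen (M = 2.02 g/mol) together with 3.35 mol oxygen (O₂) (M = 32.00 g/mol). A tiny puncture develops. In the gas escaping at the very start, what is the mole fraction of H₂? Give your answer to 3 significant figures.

0.836

Effusion rate of each component ∝ n_i/√M_i (partial pressure × 1/√M).
Mole fraction of H₂ in the effusate = (n_H₂/√M_H₂) / (n_H₂/√M_H₂ + n_O₂/√M_O₂)
= (4.29/√2.02) / (4.29/√2.02 + 3.35/√32.00) = 3.018/(3.018 + 0.5922) = 0.836.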